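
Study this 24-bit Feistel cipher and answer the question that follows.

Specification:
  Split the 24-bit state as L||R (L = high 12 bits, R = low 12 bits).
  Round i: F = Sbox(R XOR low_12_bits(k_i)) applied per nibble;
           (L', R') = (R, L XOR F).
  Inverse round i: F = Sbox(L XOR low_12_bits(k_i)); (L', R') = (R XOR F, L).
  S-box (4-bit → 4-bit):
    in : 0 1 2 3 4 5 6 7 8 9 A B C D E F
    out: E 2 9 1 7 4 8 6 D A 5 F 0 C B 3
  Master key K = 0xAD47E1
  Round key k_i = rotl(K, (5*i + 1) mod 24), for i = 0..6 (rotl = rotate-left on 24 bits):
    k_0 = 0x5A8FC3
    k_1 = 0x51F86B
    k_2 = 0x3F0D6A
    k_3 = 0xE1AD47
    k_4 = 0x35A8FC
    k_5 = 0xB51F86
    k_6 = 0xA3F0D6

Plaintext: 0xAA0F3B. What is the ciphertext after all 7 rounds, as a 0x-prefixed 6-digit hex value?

s_0 = plaintext = 0xAA0F3B
s_1 = Round(s_0, k_0) = 0xF3B49D
s_2 = Round(s_1, k_1) = 0x49DF03
s_3 = Round(s_2, k_2) = 0xF03D17
s_4 = Round(s_3, k_3) = 0xD1714D
s_5 = Round(s_4, k_4) = 0x14D7E5
s_6 = Round(s_5, k_5) = 0x7E5CCC
s_7 = Round(s_6, k_6) = 0xCCC7C0

0xCCC7C0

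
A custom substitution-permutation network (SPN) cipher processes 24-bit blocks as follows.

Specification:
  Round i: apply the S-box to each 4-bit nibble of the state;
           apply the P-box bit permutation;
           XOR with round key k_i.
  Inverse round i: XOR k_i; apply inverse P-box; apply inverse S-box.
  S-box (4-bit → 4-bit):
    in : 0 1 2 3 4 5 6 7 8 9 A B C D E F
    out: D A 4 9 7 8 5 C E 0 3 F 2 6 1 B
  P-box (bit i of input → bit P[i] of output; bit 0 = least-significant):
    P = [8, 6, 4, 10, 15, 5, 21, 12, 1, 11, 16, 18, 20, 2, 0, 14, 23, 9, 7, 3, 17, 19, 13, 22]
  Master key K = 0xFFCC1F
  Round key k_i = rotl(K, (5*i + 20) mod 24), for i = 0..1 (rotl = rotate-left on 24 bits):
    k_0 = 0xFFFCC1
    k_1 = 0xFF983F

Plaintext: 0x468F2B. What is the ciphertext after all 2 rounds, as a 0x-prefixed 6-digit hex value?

0xBB8307

s_0 = plaintext = 0x468F2B
s_1 = Round(s_0, k_0) = 0x519116
s_2 = Round(s_1, k_1) = 0xBB8307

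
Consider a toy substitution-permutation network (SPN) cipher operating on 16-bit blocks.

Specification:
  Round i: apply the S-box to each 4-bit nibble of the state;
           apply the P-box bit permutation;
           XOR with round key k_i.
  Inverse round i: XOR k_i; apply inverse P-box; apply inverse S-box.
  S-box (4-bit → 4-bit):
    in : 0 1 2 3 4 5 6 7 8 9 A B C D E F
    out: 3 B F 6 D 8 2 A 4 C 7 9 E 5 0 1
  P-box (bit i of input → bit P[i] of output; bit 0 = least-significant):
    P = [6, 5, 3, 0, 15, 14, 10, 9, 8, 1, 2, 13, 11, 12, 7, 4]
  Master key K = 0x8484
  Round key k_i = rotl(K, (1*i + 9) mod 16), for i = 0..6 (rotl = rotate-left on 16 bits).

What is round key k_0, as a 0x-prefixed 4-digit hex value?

0x0909

K = 0x8484
k_0 = rotl(K, (1*0+9) mod 16) = rotl(K, 9) = 0x0909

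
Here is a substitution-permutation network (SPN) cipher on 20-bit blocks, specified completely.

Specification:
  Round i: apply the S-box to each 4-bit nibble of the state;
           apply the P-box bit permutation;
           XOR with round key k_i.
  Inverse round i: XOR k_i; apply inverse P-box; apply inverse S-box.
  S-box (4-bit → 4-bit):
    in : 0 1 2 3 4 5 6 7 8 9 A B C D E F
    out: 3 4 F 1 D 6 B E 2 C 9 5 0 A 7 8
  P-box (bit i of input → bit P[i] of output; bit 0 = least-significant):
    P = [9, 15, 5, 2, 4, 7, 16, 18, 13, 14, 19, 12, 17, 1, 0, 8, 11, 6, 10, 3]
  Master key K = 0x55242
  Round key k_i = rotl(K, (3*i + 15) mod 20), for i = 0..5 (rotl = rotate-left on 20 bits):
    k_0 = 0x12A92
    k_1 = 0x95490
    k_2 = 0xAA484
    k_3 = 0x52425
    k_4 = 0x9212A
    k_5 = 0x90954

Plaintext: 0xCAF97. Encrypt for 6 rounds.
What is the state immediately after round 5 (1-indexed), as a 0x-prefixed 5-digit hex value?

s_0 = plaintext = 0xCAF97
s_1 = Round(s_0, k_0) = 0x6BBB6
s_2 = Round(s_1, k_1) = 0x2FECD
s_3 = Round(s_2, k_2) = 0x249C8
s_4 = Round(s_3, k_3) = 0xFB96C
s_5 = Round(s_4, k_4) = 0x731B3
s_6 = Round(s_5, k_5) = 0x20F0C

0x731B3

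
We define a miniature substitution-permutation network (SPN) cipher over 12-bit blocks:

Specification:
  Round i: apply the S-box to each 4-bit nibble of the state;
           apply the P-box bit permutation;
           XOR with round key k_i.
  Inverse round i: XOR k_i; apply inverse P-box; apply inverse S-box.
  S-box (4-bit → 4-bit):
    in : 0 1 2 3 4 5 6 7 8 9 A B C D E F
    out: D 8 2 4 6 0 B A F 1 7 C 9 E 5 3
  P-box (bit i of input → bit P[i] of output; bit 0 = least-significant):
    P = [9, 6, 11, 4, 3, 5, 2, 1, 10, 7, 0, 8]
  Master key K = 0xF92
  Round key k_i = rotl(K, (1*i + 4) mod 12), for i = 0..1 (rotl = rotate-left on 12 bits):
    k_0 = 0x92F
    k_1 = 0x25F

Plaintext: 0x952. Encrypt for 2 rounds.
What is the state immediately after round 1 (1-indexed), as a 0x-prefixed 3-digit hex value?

s_0 = plaintext = 0x952
s_1 = Round(s_0, k_0) = 0xD6F
s_2 = Round(s_1, k_1) = 0x1B4

0xD6F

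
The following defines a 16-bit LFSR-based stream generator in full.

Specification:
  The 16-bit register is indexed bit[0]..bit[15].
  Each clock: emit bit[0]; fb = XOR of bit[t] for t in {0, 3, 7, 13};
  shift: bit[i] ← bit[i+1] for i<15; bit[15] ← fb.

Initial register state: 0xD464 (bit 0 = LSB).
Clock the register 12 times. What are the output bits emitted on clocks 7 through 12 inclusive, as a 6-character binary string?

reg_0 = 0xD464
clock 1: out=0, reg = 0x6A32
clock 2: out=0, reg = 0xB519
clock 3: out=1, reg = 0xDA8C
clock 4: out=0, reg = 0x6D46
clock 5: out=0, reg = 0xB6A3
clock 6: out=1, reg = 0xDB51
clock 7: out=1, reg = 0xEDA8
clock 8: out=0, reg = 0xF6D4
clock 9: out=0, reg = 0x7B6A
clock 10: out=0, reg = 0x3DB5
clock 11: out=1, reg = 0x9EDA
clock 12: out=0, reg = 0x4F6D

100010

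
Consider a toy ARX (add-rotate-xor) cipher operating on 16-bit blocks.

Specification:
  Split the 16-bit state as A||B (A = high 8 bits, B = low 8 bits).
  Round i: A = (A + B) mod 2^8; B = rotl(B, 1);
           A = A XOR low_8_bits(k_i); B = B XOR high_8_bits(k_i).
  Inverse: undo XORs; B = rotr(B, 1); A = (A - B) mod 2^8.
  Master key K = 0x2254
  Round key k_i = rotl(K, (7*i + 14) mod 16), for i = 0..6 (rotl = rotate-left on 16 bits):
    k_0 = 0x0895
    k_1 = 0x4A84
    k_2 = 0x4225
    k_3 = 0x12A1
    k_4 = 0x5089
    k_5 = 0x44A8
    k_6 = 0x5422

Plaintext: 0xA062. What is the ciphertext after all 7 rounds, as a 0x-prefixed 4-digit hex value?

s_0 = plaintext = 0xA062
s_1 = Round(s_0, k_0) = 0x97CC
s_2 = Round(s_1, k_1) = 0xE7D3
s_3 = Round(s_2, k_2) = 0x9FE5
s_4 = Round(s_3, k_3) = 0x25D9
s_5 = Round(s_4, k_4) = 0x77E3
s_6 = Round(s_5, k_5) = 0xF283
s_7 = Round(s_6, k_6) = 0x5753

0x5753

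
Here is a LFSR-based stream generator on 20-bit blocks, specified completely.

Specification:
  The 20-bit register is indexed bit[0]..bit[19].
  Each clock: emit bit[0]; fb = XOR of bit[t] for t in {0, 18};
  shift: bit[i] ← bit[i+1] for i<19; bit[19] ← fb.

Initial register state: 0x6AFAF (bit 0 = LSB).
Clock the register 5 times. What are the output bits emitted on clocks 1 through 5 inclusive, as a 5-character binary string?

reg_0 = 0x6AFAF
clock 1: out=1, reg = 0x357D7
clock 2: out=1, reg = 0x9ABEB
clock 3: out=1, reg = 0xCD5F5
clock 4: out=1, reg = 0x66AFA
clock 5: out=0, reg = 0xB357D

11110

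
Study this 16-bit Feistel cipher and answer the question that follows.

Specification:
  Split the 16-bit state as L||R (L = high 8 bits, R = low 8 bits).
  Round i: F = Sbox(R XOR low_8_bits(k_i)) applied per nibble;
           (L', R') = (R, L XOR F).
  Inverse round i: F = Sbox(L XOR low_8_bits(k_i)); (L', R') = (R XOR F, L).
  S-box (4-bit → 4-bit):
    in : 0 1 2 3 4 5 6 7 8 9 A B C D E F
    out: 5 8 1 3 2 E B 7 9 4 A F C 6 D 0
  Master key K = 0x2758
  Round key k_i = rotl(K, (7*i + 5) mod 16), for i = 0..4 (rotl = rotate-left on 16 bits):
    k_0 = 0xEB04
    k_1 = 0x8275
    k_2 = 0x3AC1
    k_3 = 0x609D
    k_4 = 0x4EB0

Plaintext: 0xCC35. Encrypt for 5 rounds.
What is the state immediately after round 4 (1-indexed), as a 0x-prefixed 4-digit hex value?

0x48C3

s_0 = plaintext = 0xCC35
s_1 = Round(s_0, k_0) = 0x35F4
s_2 = Round(s_1, k_1) = 0xF4AD
s_3 = Round(s_2, k_2) = 0xAD48
s_4 = Round(s_3, k_3) = 0x48C3
s_5 = Round(s_4, k_4) = 0xC33B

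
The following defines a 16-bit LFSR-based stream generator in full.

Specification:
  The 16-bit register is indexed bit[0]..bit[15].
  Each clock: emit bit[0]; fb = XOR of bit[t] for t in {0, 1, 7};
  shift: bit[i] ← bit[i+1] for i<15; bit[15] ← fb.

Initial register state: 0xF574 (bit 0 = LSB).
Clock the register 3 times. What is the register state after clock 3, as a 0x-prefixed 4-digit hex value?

reg_0 = 0xF574
clock 1: out=0, reg = 0x7ABA
clock 2: out=0, reg = 0x3D5D
clock 3: out=1, reg = 0x9EAE

0x9EAE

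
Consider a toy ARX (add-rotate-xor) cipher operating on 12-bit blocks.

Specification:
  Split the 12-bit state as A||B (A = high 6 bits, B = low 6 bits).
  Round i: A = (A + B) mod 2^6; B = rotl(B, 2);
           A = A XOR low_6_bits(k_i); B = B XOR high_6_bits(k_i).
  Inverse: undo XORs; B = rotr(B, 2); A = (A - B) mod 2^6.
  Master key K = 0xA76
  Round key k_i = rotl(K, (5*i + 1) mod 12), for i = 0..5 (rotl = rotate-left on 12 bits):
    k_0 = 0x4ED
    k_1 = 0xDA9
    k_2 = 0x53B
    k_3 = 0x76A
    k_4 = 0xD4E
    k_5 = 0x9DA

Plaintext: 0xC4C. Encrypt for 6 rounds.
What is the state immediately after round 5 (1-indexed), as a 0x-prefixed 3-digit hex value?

s_0 = plaintext = 0xC4C
s_1 = Round(s_0, k_0) = 0x423
s_2 = Round(s_1, k_1) = 0x6B8
s_3 = Round(s_2, k_2) = 0xA77
s_4 = Round(s_3, k_3) = 0x282
s_5 = Round(s_4, k_4) = 0x0BD
s_6 = Round(s_5, k_5) = 0x950

0x0BD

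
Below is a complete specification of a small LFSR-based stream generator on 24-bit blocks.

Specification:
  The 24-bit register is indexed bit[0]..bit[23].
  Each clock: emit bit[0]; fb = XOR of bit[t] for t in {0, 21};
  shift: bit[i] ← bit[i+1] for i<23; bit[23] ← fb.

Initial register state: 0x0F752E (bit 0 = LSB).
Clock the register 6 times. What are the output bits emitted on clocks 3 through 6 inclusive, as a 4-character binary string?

reg_0 = 0x0F752E
clock 1: out=0, reg = 0x07BA97
clock 2: out=1, reg = 0x83DD4B
clock 3: out=1, reg = 0xC1EEA5
clock 4: out=1, reg = 0xE0F752
clock 5: out=0, reg = 0xF07BA9
clock 6: out=1, reg = 0x783DD4

1101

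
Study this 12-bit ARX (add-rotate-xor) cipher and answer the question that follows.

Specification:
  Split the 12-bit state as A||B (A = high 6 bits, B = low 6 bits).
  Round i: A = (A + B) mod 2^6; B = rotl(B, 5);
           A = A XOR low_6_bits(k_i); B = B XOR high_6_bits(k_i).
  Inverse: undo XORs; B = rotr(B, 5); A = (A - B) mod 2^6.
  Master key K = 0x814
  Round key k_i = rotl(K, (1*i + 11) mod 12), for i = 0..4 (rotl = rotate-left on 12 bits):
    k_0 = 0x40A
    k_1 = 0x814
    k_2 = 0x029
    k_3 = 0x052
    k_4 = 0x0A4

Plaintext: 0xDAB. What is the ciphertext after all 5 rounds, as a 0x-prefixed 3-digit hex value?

0x6F0

s_0 = plaintext = 0xDAB
s_1 = Round(s_0, k_0) = 0xAE5
s_2 = Round(s_1, k_1) = 0x112
s_3 = Round(s_2, k_2) = 0xFC9
s_4 = Round(s_3, k_3) = 0x6A5
s_5 = Round(s_4, k_4) = 0x6F0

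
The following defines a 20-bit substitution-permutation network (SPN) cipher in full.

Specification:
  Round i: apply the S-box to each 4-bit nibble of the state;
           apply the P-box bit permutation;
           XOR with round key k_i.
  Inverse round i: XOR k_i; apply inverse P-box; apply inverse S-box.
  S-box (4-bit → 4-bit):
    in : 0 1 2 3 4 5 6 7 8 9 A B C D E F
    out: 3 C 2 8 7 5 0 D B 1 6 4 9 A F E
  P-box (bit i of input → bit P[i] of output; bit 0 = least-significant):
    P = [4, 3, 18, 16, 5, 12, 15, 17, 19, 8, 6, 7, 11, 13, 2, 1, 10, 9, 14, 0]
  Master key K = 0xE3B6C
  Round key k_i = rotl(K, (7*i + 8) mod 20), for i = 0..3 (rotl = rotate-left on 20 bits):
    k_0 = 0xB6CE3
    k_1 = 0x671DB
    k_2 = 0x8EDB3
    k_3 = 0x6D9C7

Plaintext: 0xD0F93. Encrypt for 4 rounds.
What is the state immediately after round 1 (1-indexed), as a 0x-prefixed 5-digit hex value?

0xA4702

s_0 = plaintext = 0xD0F93
s_1 = Round(s_0, k_0) = 0xA4702
s_2 = Round(s_1, k_1) = 0xE0B37
s_3 = Round(s_2, k_2) = 0xF83E2
s_4 = Round(s_3, k_3) = 0x4236C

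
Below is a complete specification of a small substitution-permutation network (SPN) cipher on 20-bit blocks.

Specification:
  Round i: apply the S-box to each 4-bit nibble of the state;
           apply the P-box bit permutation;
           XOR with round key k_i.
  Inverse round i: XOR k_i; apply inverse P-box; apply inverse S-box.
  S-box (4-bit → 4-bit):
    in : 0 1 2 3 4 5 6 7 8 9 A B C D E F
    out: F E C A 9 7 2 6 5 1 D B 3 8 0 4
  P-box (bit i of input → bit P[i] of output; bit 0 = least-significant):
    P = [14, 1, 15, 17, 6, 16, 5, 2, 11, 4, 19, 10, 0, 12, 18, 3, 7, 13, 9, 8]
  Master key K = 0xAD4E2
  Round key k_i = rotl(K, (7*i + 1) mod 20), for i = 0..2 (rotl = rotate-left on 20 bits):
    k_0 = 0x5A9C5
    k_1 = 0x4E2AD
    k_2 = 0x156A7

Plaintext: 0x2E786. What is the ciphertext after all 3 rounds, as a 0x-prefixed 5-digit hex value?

0xBC627

s_0 = plaintext = 0x2E786
s_1 = Round(s_0, k_0) = 0xDAAB7
s_2 = Round(s_1, k_1) = 0x96FE2
s_3 = Round(s_2, k_2) = 0xBC627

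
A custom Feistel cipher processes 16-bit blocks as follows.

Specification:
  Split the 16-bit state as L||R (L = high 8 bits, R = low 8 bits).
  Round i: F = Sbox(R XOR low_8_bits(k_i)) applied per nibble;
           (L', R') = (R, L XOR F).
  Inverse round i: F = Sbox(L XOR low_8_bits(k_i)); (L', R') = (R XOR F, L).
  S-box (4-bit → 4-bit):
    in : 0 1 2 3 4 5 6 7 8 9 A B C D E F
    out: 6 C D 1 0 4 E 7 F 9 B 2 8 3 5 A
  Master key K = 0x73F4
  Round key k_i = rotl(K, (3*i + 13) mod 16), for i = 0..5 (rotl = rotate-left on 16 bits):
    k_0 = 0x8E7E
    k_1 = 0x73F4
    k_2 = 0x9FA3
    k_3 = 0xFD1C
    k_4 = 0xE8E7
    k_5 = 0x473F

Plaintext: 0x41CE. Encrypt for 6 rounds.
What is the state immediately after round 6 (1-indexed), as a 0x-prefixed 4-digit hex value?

0x3607

s_0 = plaintext = 0x41CE
s_1 = Round(s_0, k_0) = 0xCE67
s_2 = Round(s_1, k_1) = 0x675F
s_3 = Round(s_2, k_2) = 0x5FCF
s_4 = Round(s_3, k_3) = 0xCF6E
s_5 = Round(s_4, k_4) = 0x6E36
s_6 = Round(s_5, k_5) = 0x3607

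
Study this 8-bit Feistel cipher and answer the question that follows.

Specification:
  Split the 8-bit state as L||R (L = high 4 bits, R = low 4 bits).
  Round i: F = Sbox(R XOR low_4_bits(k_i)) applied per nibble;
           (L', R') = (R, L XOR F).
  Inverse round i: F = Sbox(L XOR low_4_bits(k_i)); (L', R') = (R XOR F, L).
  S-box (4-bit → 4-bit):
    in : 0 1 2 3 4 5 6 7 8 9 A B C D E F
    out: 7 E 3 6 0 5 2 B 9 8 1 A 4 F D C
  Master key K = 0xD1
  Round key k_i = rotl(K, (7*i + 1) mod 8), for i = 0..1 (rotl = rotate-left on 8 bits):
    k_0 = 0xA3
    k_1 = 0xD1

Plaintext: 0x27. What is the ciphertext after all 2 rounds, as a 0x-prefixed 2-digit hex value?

s_0 = plaintext = 0x27
s_1 = Round(s_0, k_0) = 0x72
s_2 = Round(s_1, k_1) = 0x21

0x21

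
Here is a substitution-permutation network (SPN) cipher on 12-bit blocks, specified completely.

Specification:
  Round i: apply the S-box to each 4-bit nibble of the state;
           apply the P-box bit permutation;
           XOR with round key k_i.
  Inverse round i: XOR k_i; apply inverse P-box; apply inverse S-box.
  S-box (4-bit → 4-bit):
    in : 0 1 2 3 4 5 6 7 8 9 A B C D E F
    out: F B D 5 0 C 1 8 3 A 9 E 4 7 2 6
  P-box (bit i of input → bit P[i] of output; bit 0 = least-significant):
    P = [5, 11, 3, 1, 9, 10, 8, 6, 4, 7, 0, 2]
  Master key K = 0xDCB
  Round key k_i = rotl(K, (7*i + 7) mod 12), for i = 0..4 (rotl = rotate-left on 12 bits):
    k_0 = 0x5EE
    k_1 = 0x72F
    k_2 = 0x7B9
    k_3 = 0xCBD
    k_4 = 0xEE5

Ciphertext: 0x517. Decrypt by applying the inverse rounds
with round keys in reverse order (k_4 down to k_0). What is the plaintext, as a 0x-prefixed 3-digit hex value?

s_0 = ciphertext = 0x517
s_1 = InvRound(s_0, k_4) = 0x821
s_2 = InvRound(s_1, k_3) = 0x1EC
s_3 = InvRound(s_2, k_2) = 0x214
s_4 = InvRound(s_3, k_1) = 0x3F2
s_5 = InvRound(s_4, k_0) = 0xA8C

0xA8C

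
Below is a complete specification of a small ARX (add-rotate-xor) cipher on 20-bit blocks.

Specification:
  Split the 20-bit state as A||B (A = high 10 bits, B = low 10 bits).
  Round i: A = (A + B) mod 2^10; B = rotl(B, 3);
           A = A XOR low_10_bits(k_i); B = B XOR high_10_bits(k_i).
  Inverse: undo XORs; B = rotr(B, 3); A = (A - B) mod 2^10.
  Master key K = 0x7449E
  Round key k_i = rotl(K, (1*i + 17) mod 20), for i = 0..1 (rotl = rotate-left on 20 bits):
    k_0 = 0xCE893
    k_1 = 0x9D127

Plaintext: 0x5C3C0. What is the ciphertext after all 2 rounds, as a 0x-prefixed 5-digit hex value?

0xF1F9E

s_0 = plaintext = 0x5C3C0
s_1 = Round(s_0, k_0) = 0x68D3D
s_2 = Round(s_1, k_1) = 0xF1F9E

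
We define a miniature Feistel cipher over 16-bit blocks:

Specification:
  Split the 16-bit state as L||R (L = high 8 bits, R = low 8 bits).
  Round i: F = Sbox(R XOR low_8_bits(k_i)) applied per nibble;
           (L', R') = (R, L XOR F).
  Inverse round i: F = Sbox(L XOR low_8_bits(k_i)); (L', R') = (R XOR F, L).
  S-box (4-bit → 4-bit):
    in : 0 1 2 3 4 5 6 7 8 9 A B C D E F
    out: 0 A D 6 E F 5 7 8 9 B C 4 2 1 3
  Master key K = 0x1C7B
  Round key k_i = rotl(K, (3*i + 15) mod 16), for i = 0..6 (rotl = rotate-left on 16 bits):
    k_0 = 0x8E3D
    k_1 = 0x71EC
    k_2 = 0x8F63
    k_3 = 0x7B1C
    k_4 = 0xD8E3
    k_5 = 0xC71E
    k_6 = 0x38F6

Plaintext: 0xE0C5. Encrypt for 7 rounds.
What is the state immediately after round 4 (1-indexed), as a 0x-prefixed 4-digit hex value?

s_0 = plaintext = 0xE0C5
s_1 = Round(s_0, k_0) = 0xC5D8
s_2 = Round(s_1, k_1) = 0xD8AB
s_3 = Round(s_2, k_2) = 0xAB90
s_4 = Round(s_3, k_3) = 0x902F
s_5 = Round(s_4, k_4) = 0x2FD4
s_6 = Round(s_5, k_5) = 0xD464
s_7 = Round(s_6, k_6) = 0x6449

0x902F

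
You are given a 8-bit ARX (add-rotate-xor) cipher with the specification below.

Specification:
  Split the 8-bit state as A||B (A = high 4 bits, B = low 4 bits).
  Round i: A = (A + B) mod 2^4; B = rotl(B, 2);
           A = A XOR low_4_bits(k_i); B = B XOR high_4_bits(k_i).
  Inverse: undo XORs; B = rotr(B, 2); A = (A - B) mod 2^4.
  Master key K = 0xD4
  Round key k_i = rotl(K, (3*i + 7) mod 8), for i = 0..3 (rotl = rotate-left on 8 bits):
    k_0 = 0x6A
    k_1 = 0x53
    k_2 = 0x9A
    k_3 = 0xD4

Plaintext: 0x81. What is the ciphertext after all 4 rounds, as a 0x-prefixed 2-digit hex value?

s_0 = plaintext = 0x81
s_1 = Round(s_0, k_0) = 0x32
s_2 = Round(s_1, k_1) = 0x6D
s_3 = Round(s_2, k_2) = 0x9E
s_4 = Round(s_3, k_3) = 0x36

0x36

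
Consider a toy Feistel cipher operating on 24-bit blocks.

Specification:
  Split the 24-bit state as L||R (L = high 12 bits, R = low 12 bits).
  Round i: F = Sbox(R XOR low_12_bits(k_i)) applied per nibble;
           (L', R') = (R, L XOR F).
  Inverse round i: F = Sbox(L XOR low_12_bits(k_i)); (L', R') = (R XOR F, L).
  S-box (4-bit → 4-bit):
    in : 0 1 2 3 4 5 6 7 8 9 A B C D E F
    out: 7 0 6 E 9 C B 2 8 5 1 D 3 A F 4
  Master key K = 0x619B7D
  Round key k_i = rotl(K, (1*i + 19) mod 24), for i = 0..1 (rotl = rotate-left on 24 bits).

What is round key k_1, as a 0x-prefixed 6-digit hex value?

0xD619B7

K = 0x619B7D
k_0 = rotl(K, (1*0+19) mod 24) = rotl(K, 19) = 0xEB0CDB
k_1 = rotl(K, (1*1+19) mod 24) = rotl(K, 20) = 0xD619B7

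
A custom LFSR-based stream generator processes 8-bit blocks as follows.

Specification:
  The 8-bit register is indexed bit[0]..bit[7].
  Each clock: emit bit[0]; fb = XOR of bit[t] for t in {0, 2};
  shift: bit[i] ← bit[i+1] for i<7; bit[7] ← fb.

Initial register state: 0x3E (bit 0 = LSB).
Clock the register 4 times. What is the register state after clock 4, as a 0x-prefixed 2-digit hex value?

0x13

reg_0 = 0x3E
clock 1: out=0, reg = 0x9F
clock 2: out=1, reg = 0x4F
clock 3: out=1, reg = 0x27
clock 4: out=1, reg = 0x13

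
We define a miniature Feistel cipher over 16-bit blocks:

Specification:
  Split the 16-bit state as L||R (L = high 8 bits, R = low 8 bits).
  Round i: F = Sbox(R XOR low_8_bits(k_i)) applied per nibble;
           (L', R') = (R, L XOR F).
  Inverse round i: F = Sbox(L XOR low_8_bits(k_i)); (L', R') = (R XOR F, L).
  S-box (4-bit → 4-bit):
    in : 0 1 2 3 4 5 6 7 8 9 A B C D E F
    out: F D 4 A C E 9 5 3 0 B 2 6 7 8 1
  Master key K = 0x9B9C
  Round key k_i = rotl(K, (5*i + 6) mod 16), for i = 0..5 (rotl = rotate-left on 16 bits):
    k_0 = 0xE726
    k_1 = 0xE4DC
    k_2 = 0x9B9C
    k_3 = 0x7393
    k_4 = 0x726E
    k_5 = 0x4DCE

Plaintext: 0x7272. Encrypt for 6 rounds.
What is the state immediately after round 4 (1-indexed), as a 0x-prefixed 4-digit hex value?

s_0 = plaintext = 0x7272
s_1 = Round(s_0, k_0) = 0x729E
s_2 = Round(s_1, k_1) = 0x9EB6
s_3 = Round(s_2, k_2) = 0xB6D5
s_4 = Round(s_3, k_3) = 0xD57F
s_5 = Round(s_4, k_4) = 0x7F08
s_6 = Round(s_5, k_5) = 0x0816

0xD57F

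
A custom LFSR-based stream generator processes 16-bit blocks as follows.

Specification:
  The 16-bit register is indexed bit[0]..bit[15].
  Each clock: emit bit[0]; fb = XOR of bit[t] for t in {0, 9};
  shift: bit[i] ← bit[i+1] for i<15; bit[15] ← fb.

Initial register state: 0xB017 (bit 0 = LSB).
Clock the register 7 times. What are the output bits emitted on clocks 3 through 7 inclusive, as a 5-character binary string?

10100

reg_0 = 0xB017
clock 1: out=1, reg = 0xD80B
clock 2: out=1, reg = 0xEC05
clock 3: out=1, reg = 0xF602
clock 4: out=0, reg = 0xFB01
clock 5: out=1, reg = 0x7D80
clock 6: out=0, reg = 0x3EC0
clock 7: out=0, reg = 0x9F60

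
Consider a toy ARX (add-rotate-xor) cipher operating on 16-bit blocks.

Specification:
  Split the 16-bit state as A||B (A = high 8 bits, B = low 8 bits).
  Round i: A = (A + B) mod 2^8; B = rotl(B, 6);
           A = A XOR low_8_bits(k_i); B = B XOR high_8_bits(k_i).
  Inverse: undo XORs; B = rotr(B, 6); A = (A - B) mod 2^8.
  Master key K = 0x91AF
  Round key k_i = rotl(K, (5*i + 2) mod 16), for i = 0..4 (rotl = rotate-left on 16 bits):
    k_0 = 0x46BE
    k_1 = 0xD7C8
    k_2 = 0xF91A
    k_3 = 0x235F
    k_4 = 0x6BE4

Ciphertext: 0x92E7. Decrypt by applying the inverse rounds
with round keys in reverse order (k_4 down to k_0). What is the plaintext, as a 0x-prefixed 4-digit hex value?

s_0 = ciphertext = 0x92E7
s_1 = InvRound(s_0, k_4) = 0x4432
s_2 = InvRound(s_1, k_3) = 0xD744
s_3 = InvRound(s_2, k_2) = 0xD7F6
s_4 = InvRound(s_3, k_1) = 0x9B84
s_5 = InvRound(s_4, k_0) = 0x1A0B

0x1A0B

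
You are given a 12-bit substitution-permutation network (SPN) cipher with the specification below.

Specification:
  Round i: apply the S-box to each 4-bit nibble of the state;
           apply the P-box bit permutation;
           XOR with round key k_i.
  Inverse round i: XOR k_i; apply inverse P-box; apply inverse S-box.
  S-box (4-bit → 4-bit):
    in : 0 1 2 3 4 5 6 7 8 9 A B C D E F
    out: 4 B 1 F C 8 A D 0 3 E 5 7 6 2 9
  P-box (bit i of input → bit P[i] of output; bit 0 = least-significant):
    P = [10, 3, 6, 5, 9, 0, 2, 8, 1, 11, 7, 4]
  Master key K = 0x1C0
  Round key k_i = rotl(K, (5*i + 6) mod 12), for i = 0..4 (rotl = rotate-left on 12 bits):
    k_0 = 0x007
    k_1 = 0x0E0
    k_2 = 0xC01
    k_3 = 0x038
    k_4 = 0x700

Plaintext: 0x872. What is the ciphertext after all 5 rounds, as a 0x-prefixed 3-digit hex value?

s_0 = plaintext = 0x872
s_1 = Round(s_0, k_0) = 0x703
s_2 = Round(s_1, k_1) = 0x41E
s_3 = Round(s_2, k_2) = 0xF98
s_4 = Round(s_3, k_3) = 0x22B
s_5 = Round(s_4, k_4) = 0x142

0x142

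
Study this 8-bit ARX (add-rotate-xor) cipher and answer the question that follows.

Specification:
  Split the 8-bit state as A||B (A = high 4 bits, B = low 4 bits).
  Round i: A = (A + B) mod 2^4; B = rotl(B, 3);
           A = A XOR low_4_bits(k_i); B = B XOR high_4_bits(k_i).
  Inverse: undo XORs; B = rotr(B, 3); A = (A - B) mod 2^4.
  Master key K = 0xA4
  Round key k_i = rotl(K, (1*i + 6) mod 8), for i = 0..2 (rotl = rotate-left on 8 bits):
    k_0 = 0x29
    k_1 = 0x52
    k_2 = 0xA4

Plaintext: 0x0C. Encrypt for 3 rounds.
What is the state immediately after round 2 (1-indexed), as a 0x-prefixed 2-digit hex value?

s_0 = plaintext = 0x0C
s_1 = Round(s_0, k_0) = 0x54
s_2 = Round(s_1, k_1) = 0xB7
s_3 = Round(s_2, k_2) = 0x61

0xB7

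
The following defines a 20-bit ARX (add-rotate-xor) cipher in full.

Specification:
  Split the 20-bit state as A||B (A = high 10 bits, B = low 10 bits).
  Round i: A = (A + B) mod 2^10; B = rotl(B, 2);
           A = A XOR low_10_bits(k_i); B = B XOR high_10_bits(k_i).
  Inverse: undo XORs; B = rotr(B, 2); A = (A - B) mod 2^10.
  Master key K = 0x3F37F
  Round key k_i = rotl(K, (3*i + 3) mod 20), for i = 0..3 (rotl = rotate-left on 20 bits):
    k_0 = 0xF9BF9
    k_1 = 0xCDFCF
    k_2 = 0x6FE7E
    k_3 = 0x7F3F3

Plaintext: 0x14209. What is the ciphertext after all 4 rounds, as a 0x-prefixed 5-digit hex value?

0x7FC41

s_0 = plaintext = 0x14209
s_1 = Round(s_0, k_0) = 0x683C0
s_2 = Round(s_1, k_1) = 0xABC34
s_3 = Round(s_2, k_2) = 0x2756F
s_4 = Round(s_3, k_3) = 0x7FC41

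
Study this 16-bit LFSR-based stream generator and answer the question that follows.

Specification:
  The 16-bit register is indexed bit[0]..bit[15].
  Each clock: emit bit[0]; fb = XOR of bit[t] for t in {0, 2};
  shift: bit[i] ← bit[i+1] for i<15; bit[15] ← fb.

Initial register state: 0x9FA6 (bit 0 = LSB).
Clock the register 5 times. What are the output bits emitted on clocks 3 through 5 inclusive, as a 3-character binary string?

100

reg_0 = 0x9FA6
clock 1: out=0, reg = 0xCFD3
clock 2: out=1, reg = 0xE7E9
clock 3: out=1, reg = 0xF3F4
clock 4: out=0, reg = 0xF9FA
clock 5: out=0, reg = 0x7CFD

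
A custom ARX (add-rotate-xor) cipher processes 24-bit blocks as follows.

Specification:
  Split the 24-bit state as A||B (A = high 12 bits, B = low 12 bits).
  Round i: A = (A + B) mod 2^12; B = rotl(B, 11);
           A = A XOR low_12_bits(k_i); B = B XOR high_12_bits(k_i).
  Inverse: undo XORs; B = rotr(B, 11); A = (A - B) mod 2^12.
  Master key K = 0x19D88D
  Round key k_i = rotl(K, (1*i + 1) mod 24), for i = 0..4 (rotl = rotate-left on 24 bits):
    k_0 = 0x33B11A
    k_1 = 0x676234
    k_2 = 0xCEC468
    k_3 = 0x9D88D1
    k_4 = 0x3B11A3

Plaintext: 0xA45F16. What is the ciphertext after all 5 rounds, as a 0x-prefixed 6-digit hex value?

0x24F8E3

s_0 = plaintext = 0xA45F16
s_1 = Round(s_0, k_0) = 0x8414B0
s_2 = Round(s_1, k_1) = 0xEC542E
s_3 = Round(s_2, k_2) = 0x69BEFB
s_4 = Round(s_3, k_3) = 0xD476A5
s_5 = Round(s_4, k_4) = 0x24F8E3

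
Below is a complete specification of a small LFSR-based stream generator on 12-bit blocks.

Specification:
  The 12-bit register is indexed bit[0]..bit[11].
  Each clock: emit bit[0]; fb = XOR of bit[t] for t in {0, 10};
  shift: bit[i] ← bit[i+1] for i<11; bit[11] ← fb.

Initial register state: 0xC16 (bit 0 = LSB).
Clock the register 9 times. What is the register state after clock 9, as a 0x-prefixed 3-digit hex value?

0xA8E

reg_0 = 0xC16
clock 1: out=0, reg = 0xE0B
clock 2: out=1, reg = 0x705
clock 3: out=1, reg = 0x382
clock 4: out=0, reg = 0x1C1
clock 5: out=1, reg = 0x8E0
clock 6: out=0, reg = 0x470
clock 7: out=0, reg = 0xA38
clock 8: out=0, reg = 0x51C
clock 9: out=0, reg = 0xA8E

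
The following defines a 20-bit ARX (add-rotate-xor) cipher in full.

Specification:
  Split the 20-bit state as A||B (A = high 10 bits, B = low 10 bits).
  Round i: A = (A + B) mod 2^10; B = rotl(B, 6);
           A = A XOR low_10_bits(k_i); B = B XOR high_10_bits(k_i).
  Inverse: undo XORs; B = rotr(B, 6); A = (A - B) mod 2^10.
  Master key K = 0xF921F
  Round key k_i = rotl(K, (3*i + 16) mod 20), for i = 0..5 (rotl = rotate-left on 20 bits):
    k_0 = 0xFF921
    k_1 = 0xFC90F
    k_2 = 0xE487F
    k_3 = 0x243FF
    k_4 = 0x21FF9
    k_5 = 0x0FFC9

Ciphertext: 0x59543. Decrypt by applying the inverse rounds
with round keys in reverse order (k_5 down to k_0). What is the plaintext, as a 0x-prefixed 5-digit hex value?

s_0 = ciphertext = 0x59543
s_1 = InvRound(s_0, k_5) = 0xB9FC5
s_2 = InvRound(s_1, k_4) = 0x3C42D
s_3 = InvRound(s_2, k_3) = 0xCF3D2
s_4 = InvRound(s_3, k_2) = 0xD0801
s_5 = InvRound(s_4, k_1) = 0xC3B3F
s_6 = InvRound(s_5, k_0) = 0x87013

0x87013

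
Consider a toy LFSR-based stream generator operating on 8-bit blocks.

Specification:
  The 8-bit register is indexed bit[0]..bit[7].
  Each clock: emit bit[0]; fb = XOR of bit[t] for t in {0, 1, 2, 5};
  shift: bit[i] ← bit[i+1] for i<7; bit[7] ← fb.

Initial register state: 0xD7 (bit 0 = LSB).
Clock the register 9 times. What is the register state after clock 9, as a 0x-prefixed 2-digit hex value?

0x3B

reg_0 = 0xD7
clock 1: out=1, reg = 0xEB
clock 2: out=1, reg = 0xF5
clock 3: out=1, reg = 0xFA
clock 4: out=0, reg = 0x7D
clock 5: out=1, reg = 0xBE
clock 6: out=0, reg = 0xDF
clock 7: out=1, reg = 0xEF
clock 8: out=1, reg = 0x77
clock 9: out=1, reg = 0x3B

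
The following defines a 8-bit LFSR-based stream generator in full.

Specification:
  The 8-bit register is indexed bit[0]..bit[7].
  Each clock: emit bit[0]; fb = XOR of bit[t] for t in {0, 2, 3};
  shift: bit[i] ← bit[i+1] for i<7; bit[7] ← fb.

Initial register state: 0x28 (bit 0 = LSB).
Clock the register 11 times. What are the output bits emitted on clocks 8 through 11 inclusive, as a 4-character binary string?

reg_0 = 0x28
clock 1: out=0, reg = 0x94
clock 2: out=0, reg = 0xCA
clock 3: out=0, reg = 0xE5
clock 4: out=1, reg = 0x72
clock 5: out=0, reg = 0x39
clock 6: out=1, reg = 0x1C
clock 7: out=0, reg = 0x0E
clock 8: out=0, reg = 0x07
clock 9: out=1, reg = 0x03
clock 10: out=1, reg = 0x81
clock 11: out=1, reg = 0xC0

0111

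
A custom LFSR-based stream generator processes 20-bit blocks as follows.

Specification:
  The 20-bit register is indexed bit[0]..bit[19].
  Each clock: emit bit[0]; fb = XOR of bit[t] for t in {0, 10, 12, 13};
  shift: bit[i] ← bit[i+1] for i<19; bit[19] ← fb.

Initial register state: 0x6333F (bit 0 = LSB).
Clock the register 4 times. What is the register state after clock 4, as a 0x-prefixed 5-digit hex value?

0x16333

reg_0 = 0x6333F
clock 1: out=1, reg = 0xB199F
clock 2: out=1, reg = 0x58CCF
clock 3: out=1, reg = 0x2C667
clock 4: out=1, reg = 0x16333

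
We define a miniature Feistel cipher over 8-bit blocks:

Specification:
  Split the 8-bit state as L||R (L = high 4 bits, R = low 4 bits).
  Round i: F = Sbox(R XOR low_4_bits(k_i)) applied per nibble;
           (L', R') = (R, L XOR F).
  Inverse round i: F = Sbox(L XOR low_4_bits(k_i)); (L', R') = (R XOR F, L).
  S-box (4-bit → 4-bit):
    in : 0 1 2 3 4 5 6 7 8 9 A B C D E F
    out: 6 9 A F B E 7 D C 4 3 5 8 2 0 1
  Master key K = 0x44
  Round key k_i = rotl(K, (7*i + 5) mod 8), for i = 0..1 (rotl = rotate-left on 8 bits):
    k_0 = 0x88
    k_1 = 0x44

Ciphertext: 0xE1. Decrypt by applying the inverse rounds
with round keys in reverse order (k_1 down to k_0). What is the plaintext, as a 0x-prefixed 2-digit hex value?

0xD2

s_0 = ciphertext = 0xE1
s_1 = InvRound(s_0, k_1) = 0x2E
s_2 = InvRound(s_1, k_0) = 0xD2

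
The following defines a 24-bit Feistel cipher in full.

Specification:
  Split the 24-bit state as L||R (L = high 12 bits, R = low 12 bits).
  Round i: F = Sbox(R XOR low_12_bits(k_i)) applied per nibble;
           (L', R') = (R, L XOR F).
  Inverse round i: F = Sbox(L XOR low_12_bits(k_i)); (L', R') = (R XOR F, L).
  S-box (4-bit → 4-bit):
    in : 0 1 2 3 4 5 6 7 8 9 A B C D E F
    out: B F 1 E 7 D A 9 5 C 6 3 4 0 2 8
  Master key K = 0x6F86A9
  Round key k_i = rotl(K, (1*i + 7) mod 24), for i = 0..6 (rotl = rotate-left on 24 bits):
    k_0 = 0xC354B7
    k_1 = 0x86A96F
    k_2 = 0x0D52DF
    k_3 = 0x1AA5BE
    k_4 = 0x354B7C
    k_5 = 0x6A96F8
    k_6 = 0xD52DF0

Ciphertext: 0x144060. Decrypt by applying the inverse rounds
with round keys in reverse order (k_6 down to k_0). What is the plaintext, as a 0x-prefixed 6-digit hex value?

s_0 = ciphertext = 0x144060
s_1 = InvRound(s_0, k_6) = 0x457144
s_2 = InvRound(s_1, k_5) = 0x02C457
s_3 = InvRound(s_2, k_4) = 0x78C02C
s_4 = InvRound(s_3, k_3) = 0x1CD78C
s_5 = InvRound(s_4, k_2) = 0x97D1CD
s_6 = InvRound(s_5, k_1) = 0xA3C97D
s_7 = InvRound(s_6, k_0) = 0xB2EA3C

0xB2EA3C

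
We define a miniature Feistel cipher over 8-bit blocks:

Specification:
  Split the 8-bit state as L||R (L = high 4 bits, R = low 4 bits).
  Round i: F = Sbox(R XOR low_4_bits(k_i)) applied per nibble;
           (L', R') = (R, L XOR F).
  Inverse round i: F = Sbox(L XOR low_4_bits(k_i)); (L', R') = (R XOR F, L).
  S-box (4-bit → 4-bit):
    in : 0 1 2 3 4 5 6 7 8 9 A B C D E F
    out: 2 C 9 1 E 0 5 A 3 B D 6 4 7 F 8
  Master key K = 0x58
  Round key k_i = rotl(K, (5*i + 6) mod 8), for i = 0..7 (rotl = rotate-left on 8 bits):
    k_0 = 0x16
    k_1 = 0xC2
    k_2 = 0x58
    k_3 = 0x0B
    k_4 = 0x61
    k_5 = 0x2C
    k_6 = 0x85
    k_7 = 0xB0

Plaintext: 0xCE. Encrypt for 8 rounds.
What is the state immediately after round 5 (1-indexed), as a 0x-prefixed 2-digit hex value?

0xA5

s_0 = plaintext = 0xCE
s_1 = Round(s_0, k_0) = 0xEF
s_2 = Round(s_1, k_1) = 0xF9
s_3 = Round(s_2, k_2) = 0x93
s_4 = Round(s_3, k_3) = 0x3A
s_5 = Round(s_4, k_4) = 0xA5
s_6 = Round(s_5, k_5) = 0x51
s_7 = Round(s_6, k_6) = 0x1B
s_8 = Round(s_7, k_7) = 0xB7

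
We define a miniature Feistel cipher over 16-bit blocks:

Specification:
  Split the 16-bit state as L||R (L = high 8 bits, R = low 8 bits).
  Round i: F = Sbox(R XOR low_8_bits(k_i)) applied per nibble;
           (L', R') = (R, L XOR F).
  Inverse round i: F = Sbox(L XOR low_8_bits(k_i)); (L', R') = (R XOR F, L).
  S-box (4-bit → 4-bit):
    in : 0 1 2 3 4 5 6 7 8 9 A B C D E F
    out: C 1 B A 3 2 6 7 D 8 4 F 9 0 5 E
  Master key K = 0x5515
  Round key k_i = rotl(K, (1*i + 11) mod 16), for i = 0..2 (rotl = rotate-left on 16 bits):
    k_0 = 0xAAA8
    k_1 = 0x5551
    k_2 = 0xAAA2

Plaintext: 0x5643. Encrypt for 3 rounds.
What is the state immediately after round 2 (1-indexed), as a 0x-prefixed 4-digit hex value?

s_0 = plaintext = 0x5643
s_1 = Round(s_0, k_0) = 0x4309
s_2 = Round(s_1, k_1) = 0x096E
s_3 = Round(s_2, k_2) = 0x6E90

0x096E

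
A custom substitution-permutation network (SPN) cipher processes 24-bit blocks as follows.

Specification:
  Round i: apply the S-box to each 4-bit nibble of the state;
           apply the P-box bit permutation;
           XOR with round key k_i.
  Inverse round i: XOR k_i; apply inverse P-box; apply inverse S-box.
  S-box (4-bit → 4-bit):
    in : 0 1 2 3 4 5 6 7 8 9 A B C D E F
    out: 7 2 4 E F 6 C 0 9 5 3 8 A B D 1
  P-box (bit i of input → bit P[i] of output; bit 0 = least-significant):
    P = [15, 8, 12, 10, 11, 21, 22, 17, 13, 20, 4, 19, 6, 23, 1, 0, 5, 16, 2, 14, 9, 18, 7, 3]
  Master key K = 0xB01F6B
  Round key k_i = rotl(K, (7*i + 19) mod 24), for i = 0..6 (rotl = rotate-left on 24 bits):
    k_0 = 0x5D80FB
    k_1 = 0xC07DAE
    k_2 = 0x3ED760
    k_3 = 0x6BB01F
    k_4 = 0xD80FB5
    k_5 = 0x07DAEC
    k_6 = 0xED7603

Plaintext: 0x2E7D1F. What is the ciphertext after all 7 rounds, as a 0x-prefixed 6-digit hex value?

s_0 = plaintext = 0x2E7D1F
s_1 = Round(s_0, k_0) = 0x65605F
s_2 = Round(s_1, k_1) = 0xB1DD31
s_3 = Round(s_2, k_2) = 0xC5F629
s_4 = Round(s_3, k_3) = 0x262043
s_5 = Round(s_4, k_4) = 0xAA7223
s_6 = Round(s_5, k_5) = 0x42CDDC
s_7 = Round(s_6, k_6) = 0x53598E

0x53598E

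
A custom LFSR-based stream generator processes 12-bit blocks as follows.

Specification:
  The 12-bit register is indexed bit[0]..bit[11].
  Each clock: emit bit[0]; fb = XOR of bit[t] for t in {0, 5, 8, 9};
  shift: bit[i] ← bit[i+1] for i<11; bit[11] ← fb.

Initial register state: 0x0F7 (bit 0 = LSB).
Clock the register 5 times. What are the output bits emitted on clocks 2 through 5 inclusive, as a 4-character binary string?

reg_0 = 0x0F7
clock 1: out=1, reg = 0x07B
clock 2: out=1, reg = 0x03D
clock 3: out=1, reg = 0x01E
clock 4: out=0, reg = 0x00F
clock 5: out=1, reg = 0x807

1101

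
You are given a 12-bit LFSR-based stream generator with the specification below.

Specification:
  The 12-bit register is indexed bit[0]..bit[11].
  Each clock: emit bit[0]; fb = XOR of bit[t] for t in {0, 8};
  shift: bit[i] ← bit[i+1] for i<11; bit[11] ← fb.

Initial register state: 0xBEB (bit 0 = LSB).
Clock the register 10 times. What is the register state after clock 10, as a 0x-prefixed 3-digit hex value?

0x782

reg_0 = 0xBEB
clock 1: out=1, reg = 0x5F5
clock 2: out=1, reg = 0x2FA
clock 3: out=0, reg = 0x17D
clock 4: out=1, reg = 0x0BE
clock 5: out=0, reg = 0x05F
clock 6: out=1, reg = 0x82F
clock 7: out=1, reg = 0xC17
clock 8: out=1, reg = 0xE0B
clock 9: out=1, reg = 0xF05
clock 10: out=1, reg = 0x782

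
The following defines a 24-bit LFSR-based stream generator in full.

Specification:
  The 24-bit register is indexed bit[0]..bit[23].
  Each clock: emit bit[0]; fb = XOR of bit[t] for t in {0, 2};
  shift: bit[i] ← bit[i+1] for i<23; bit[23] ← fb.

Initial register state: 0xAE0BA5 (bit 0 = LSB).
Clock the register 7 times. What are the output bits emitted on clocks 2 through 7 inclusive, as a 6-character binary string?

reg_0 = 0xAE0BA5
clock 1: out=1, reg = 0x5705D2
clock 2: out=0, reg = 0x2B82E9
clock 3: out=1, reg = 0x95C174
clock 4: out=0, reg = 0xCAE0BA
clock 5: out=0, reg = 0x65705D
clock 6: out=1, reg = 0x32B82E
clock 7: out=0, reg = 0x995C17

010010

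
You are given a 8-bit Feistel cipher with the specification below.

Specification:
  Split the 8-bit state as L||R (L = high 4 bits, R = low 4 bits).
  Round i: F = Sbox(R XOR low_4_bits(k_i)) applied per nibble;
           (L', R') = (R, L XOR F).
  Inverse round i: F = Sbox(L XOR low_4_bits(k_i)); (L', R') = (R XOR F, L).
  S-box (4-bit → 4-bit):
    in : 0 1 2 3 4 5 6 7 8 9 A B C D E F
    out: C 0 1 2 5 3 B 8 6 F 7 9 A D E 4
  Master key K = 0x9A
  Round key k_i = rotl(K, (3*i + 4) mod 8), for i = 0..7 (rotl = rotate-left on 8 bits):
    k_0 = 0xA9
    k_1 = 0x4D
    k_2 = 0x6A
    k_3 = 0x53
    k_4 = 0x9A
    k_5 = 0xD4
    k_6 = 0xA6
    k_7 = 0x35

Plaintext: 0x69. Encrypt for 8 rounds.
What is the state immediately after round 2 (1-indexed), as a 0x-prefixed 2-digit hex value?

s_0 = plaintext = 0x69
s_1 = Round(s_0, k_0) = 0x9A
s_2 = Round(s_1, k_1) = 0xA1
s_3 = Round(s_2, k_2) = 0x13
s_4 = Round(s_3, k_3) = 0x3D
s_5 = Round(s_4, k_4) = 0xDB
s_6 = Round(s_5, k_5) = 0xB9
s_7 = Round(s_6, k_6) = 0x9F
s_8 = Round(s_7, k_7) = 0xFE

0xA1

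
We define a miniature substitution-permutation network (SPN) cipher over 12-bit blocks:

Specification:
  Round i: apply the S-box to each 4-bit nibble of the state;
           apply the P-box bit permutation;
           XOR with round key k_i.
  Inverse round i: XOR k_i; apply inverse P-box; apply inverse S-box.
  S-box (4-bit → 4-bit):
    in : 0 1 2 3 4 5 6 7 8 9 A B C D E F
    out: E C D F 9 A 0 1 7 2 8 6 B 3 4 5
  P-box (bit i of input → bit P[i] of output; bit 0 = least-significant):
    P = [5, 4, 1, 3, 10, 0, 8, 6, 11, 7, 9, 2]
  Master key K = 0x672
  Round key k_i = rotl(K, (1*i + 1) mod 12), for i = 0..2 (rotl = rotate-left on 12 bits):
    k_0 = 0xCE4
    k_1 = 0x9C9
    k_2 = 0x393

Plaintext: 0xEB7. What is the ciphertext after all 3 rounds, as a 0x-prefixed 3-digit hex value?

s_0 = plaintext = 0xEB7
s_1 = Round(s_0, k_0) = 0xFC5
s_2 = Round(s_1, k_1) = 0x790
s_3 = Round(s_2, k_2) = 0xB88

0xB88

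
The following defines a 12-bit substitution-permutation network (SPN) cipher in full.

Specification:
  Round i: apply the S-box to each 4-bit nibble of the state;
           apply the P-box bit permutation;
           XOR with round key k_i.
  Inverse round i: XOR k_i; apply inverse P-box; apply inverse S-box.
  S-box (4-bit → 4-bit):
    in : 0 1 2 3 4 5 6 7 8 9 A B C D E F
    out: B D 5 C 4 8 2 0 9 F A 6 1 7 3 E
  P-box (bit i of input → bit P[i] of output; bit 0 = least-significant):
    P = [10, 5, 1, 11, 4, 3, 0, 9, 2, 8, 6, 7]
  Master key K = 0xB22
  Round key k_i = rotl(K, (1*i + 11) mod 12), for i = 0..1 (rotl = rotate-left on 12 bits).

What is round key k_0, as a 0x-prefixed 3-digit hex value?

K = 0xB22
k_0 = rotl(K, (1*0+11) mod 12) = rotl(K, 11) = 0x591

0x591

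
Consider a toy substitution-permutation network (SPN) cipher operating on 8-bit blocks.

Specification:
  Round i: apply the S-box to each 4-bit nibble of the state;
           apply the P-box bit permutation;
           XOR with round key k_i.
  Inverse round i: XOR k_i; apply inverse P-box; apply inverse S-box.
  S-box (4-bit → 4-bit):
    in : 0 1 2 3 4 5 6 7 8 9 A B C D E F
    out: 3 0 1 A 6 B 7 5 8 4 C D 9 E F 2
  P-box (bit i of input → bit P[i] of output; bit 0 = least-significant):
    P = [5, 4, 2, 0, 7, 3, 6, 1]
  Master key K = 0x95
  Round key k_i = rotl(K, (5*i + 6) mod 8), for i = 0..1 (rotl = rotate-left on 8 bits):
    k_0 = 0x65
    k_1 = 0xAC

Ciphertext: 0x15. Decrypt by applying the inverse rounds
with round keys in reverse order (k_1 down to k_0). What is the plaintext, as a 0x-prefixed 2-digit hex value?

0x92

s_0 = ciphertext = 0x15
s_1 = InvRound(s_0, k_1) = 0x05
s_2 = InvRound(s_1, k_0) = 0x92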